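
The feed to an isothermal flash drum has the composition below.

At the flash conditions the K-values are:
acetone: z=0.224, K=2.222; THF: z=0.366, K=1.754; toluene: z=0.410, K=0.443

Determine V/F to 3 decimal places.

Rachford–Rice: g(V/F) = Σ zᵢ(Kᵢ−1)/(1+V/F(Kᵢ−1)) = 0.
g(0) = ΣzᵢKᵢ − 1 = 0.321 and g(1) = 1 − Σzᵢ/Kᵢ = -0.235, so a root lies in (0, 1).
Iterate (Newton) starting at V/F = 0.66:
  V/F = 0.660: g = -0.0253, g' = -0.513 → V/F = 0.611
  V/F = 0.611: g = -0.0004, g' = -0.499 → V/F = 0.610
Converged at V/F = 0.610.

V/F = 0.610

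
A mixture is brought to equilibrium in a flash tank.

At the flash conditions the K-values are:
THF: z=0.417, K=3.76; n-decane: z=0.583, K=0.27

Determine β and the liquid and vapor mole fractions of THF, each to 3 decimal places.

Rachford–Rice: g(β) = Σ zᵢ(Kᵢ−1)/(1+β(Kᵢ−1)) = 0.
g(0) = ΣzᵢKᵢ − 1 = 0.725 and g(1) = 1 − Σzᵢ/Kᵢ = -1.270, so a root lies in (0, 1).
Binary case is linear: z₁(K₁−1)(1+β(K₂−1)) + z₂(K₂−1)(1+β(K₁−1)) = 0
⇒ β = [z₁(K₁−1)+z₂(K₂−1)] / [−(K₁−1)(K₂−1)] = 0.7253/2.0148 = 0.360
Compositions from xᵢ = zᵢ/(1+β(Kᵢ−1)), yᵢ = Kᵢxᵢ:
  THF: x = 0.209, y = 0.786
  n-decane: x = 0.791, y = 0.214

β = 0.360, x_THF = 0.209, y_THF = 0.786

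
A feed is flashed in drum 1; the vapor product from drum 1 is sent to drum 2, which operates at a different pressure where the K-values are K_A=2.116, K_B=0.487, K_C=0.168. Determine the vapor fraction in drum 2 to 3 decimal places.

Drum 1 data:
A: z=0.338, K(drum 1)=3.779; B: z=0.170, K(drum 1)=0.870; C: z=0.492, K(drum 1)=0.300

Drum 1:
Let ψ₁ = V/F and solve Σ zᵢ(Kᵢ−1)/(1+ψ₁(Kᵢ−1)) = 0.
Check two-phase: ΣzᵢKᵢ = 1.573 > 1 and Σzᵢ/Kᵢ = 1.925 > 1, so g(0) = 0.573 > 0 and g(1) = -0.925 < 0.
Newton–Raphson from ψ₁ = 0.46:
  ψ₁ = 0.460: g = -0.1192, g' = -1.031 → ψ₁ = 0.344
  ψ₁ = 0.344: g = 0.0031, g' = -1.103 → ψ₁ = 0.347
Converged at ψ₁ = 0.347.
Drum-1 compositions:
  A: x = 0.172, y = 0.650
  B: x = 0.178, y = 0.155
  C: x = 0.650, y = 0.195
Drum-2 feed = drum-1 vapor: z₂ = (0.6501, 0.1549, 0.1950).
Drum 2:
Material balance + equilibrium reduce to Σ zᵢ(Kᵢ−1)/(1+ψ₂(Kᵢ−1)) = 0.
g(0) = ΣzᵢKᵢ − 1 = 0.484 and g(1) = 1 − Σzᵢ/Kᵢ = -0.786, so a root lies in (0, 1).
Newton–Raphson from ψ₂ = 0.67:
  ψ₂ = 0.670: g = -0.0725, g' = -1.049 → ψ₂ = 0.601
  ψ₂ = 0.601: g = -0.0050, g' = -0.915 → ψ₂ = 0.595
Converged at ψ₂ = 0.595.
  A: x = 0.391, y = 0.826
  B: x = 0.223, y = 0.109
  C: x = 0.386, y = 0.065

V/F (drum 2) = 0.595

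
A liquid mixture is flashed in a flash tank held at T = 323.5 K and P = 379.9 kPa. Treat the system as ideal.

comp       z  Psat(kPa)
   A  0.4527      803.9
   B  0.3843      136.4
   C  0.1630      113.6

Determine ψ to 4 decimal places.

Raoult's law: Kᵢ = Pᵢˢᵃᵗ/P = Pᵢˢᵃᵗ/379.9.
  K_A = 803.9/379.9 = 2.116083, K_B = 136.4/379.9 = 0.359042, K_C = 113.6/379.9 = 0.299026
Material balance + equilibrium reduce to Σ zᵢ(Kᵢ−1)/(1+ψ(Kᵢ−1)) = 0.
g(0) = ΣzᵢKᵢ − 1 = 0.1447 and g(1) = 1 − Σzᵢ/Kᵢ = -0.8294, so a root lies in (0, 1).
Newton–Raphson from ψ = 0.69:
  ψ = 0.6900: g = -0.37750, g' = -0.9879 → ψ = 0.3079
  ψ = 0.3079: g = -0.07656, g' = -0.6877 → ψ = 0.1966
Converged at ψ = 0.1966.

ψ = 0.1966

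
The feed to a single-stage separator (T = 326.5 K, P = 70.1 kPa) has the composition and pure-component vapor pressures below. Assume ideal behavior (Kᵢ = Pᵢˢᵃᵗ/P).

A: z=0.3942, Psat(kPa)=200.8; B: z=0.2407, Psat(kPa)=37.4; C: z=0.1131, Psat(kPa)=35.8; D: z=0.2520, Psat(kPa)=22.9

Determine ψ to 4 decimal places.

ψ = 0.3771

Raoult's law: Kᵢ = Pᵢˢᵃᵗ/P = Pᵢˢᵃᵗ/70.1.
  K_A = 200.8/70.1 = 2.864479, K_B = 37.4/70.1 = 0.533524, K_C = 35.8/70.1 = 0.510699, K_D = 22.9/70.1 = 0.326676
Newton iteration, ψ⁰ = 0.44:
  ψ = 0.4400: g = -0.04916, g' = -0.7711 → ψ = 0.3763
  ψ = 0.3763: g = 0.00070, g' = -0.7960 → ψ = 0.3771
Converged at ψ = 0.3771.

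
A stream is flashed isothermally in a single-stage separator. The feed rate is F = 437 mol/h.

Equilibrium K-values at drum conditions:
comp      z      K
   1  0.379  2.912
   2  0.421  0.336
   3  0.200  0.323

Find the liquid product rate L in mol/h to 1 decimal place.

L = 331.1 mol/h

Rachford–Rice: g(ψ) = Σ zᵢ(Kᵢ−1)/(1+ψ(Kᵢ−1)) = 0.
Feasibility: ΣzᵢKᵢ = 1.310, Σzᵢ/Kᵢ = 2.002 — both > 1, two phases present.
Iterate (Newton) starting at ψ = 0.5:
  ψ = 0.500: g = -0.2527, g' = -0.988 → ψ = 0.244
  ψ = 0.244: g = -0.0018, g' = -1.040 → ψ = 0.242
Converged at ψ = 0.242.
Then V = ψ·F = 0.2424·437 = 105.9 mol/h and L = F − V = 331.1 mol/h.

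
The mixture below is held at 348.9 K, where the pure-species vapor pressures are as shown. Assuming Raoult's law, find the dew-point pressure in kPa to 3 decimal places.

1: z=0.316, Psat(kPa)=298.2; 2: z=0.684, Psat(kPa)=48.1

At the dew point ψ → 1, so Σzᵢ/Kᵢ = 1 with Kᵢ = Pᵢˢᵃᵗ/P ⇒ 1/P = Σzᵢ/Pᵢˢᵃᵗ.
1/P = 0.316/298.2 + 0.684/48.1 = 0.015280 ⇒ P = 65.445 kPa

Pdew = 65.445 kPa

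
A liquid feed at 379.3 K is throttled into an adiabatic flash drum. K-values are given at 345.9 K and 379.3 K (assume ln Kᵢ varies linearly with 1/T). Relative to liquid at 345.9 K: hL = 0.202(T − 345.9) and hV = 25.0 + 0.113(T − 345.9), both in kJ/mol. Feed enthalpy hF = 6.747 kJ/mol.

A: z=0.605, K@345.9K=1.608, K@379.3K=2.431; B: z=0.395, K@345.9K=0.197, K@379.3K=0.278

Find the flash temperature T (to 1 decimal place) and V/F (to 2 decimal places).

Adiabatic flash: solve Rachford–Rice at each trial T, then check hF = ψ·hV(T) + (1−ψ)·hL(T).
  T = 345.9 K: K = (1.608, 0.197), RR gives ψ = 0.104, H_out = 2.594 kJ/mol
  T = 379.3 K: K = (2.431, 0.278), RR gives ψ = 0.562, H_out = 19.124 kJ/mol
  T = 362.6 K: K = (1.996, 0.236), RR gives ψ = 0.395, H_out = 12.666 kJ/mol
  T = 354.2 K: K = (1.795, 0.216), RR gives ψ = 0.275, H_out = 8.341 kJ/mol
  T = 350.0 K: K = (1.699, 0.206), RR gives ψ = 0.197, H_out = 5.682 kJ/mol
  T = 352.1 K: K = (1.747, 0.211), RR gives ψ = 0.238, H_out = 7.065 kJ/mol
Linear interpolation between T = 350.0 (H_out = 5.682) and T = 352.1 (H_out = 7.065) on hF = 6.747 gives T ≈ 351.6 K, at which ψ = 0.23.

T = 351.6 K, V/F = 0.23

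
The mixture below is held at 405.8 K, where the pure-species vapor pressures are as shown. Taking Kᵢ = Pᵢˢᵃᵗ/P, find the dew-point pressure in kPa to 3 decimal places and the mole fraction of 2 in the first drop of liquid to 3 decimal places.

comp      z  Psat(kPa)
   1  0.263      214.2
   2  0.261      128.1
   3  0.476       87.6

Pdew = 114.955 kPa, x_2 = 0.234

At the dew point ψ → 1, so Σzᵢ/Kᵢ = 1 with Kᵢ = Pᵢˢᵃᵗ/P ⇒ 1/P = Σzᵢ/Pᵢˢᵃᵗ.
1/P = 0.263/214.2 + 0.261/128.1 + 0.476/87.6 = 0.008699 ⇒ P = 114.955 kPa
xᵢ = zᵢP/Pᵢˢᵃᵗ ⇒ x_2 = 0.261·114.955/128.1 = 0.234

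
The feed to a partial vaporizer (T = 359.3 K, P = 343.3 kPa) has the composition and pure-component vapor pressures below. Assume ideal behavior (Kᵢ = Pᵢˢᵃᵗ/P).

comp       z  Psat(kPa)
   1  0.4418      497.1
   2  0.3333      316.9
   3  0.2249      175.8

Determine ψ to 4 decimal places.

Raoult's law: Kᵢ = Pᵢˢᵃᵗ/P = Pᵢˢᵃᵗ/343.3.
  K_1 = 497.1/343.3 = 1.448005, K_2 = 316.9/343.3 = 0.923099, K_3 = 175.8/343.3 = 0.512089
Let ψ = V/F and solve Σ zᵢ(Kᵢ−1)/(1+ψ(Kᵢ−1)) = 0.
g(0) = ΣzᵢKᵢ − 1 = 0.0626 and g(1) = 1 − Σzᵢ/Kᵢ = -0.1054, so a root lies in (0, 1).
Newton iteration, ψ⁰ = 0.46:
  ψ = 0.4600: g = -0.00395, g' = -0.1521 → ψ = 0.4340
  ψ = 0.4340: g = -0.00002, g' = -0.1504 → ψ = 0.4339
Converged at ψ = 0.4339.

ψ = 0.4339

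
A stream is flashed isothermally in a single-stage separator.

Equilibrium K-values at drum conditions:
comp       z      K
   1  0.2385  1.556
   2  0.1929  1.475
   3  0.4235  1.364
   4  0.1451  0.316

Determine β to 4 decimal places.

β = 0.9187

Rachford–Rice: g(β) = Σ zᵢ(Kᵢ−1)/(1+β(Kᵢ−1)) = 0.
Feasibility: ΣzᵢKᵢ = 1.2791, Σzᵢ/Kᵢ = 1.0537 — both > 1, two phases present.
Newton iteration, β⁰ = 0.41:
  β = 0.4100: g = 0.18089, g' = -0.2530 → β = 1.0000
  β = 1.0000: g = -0.05372, g' = -0.7605 → β = 0.9294
  β = 0.9294: g = -0.00624, g' = -0.5958 → β = 0.9189
  β = 0.9189: g = -0.00010, g' = -0.5768 → β = 0.9187
Converged at β = 0.9187.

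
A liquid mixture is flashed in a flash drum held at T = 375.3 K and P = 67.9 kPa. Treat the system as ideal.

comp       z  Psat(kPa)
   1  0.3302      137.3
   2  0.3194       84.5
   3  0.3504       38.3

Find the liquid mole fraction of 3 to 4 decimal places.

Raoult's law: Kᵢ = Pᵢˢᵃᵗ/P = Pᵢˢᵃᵗ/67.9.
  K_1 = 137.3/67.9 = 2.022091, K_2 = 84.5/67.9 = 1.244477, K_3 = 38.3/67.9 = 0.564065
Rachford–Rice: g(V/F) = Σ zᵢ(Kᵢ−1)/(1+V/F(Kᵢ−1)) = 0.
Feasibility: ΣzᵢKᵢ = 1.2628, Σzᵢ/Kᵢ = 1.0412 — both > 1, two phases present.
Iterate (Newton) starting at V/F = 0.5:
  V/F = 0.5000: g = 0.09761, g' = -0.2751 → V/F = 0.8548
  V/F = 0.8548: g = 0.00124, g' = -0.2805 → V/F = 0.8592
Converged at V/F = 0.8592.
Compositions from xᵢ = zᵢ/(1+V/F(Kᵢ−1)), yᵢ = Kᵢxᵢ:
  1: x = 0.1758, y = 0.3555
  2: x = 0.2640, y = 0.3285
  3: x = 0.5602, y = 0.3160

x_3 = 0.5602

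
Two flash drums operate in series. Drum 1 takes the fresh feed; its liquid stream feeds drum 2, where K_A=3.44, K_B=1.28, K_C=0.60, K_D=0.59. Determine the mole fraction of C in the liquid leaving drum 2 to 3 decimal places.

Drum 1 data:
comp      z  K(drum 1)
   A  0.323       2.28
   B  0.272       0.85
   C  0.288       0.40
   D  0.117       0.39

Drum 1:
Newton iteration, ψ₁⁰ = 0.45:
  ψ₁ = 0.450: g = -0.1165, g' = -0.497 → ψ₁ = 0.216
  ψ₁ = 0.216: g = 0.0011, g' = -0.526 → ψ₁ = 0.218
Converged at ψ₁ = 0.218.
Drum-1 compositions:
  A: x = 0.253, y = 0.576
  B: x = 0.281, y = 0.239
  C: x = 0.331, y = 0.133
  D: x = 0.135, y = 0.053
Drum-2 feed = drum-1 liquid: z₂ = (0.2526, 0.2812, 0.3313, 0.1349).
Drum 2:
Let ψ₂ = V/F and solve Σ zᵢ(Kᵢ−1)/(1+ψ₂(Kᵢ−1)) = 0.
Feasibility: ΣzᵢKᵢ = 1.507, Σzᵢ/Kᵢ = 1.074 — both > 1, two phases present.
Newton–Raphson from ψ₂ = 0.5:
  ψ₂ = 0.500: g = 0.1114, g' = -0.441 → ψ₂ = 0.753
  ψ₂ = 0.753: g = 0.0126, g' = -0.358 → ψ₂ = 0.788
Converged at ψ₂ = 0.788.
  A: x = 0.086, y = 0.297
  B: x = 0.230, y = 0.295
  C: x = 0.484, y = 0.290
  D: x = 0.199, y = 0.118

x_C (drum 2) = 0.484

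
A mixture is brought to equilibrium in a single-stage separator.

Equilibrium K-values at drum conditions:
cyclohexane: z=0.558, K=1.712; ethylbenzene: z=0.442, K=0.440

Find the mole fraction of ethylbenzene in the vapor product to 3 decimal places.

y_ethylbenzene = 0.246

Rachford–Rice: g(V/F) = Σ zᵢ(Kᵢ−1)/(1+V/F(Kᵢ−1)) = 0.
Feasibility: ΣzᵢKᵢ = 1.150, Σzᵢ/Kᵢ = 1.330 — both > 1, two phases present.
Newton–Raphson from V/F = 0.5:
  V/F = 0.500: g = -0.0508, g' = -0.421 → V/F = 0.379
  V/F = 0.379: g = -0.0015, g' = -0.399 → V/F = 0.376
Converged at V/F = 0.376.
Compositions from xᵢ = zᵢ/(1+V/F(Kᵢ−1)), yᵢ = Kᵢxᵢ:
  cyclohexane: x = 0.440, y = 0.754
  ethylbenzene: x = 0.560, y = 0.246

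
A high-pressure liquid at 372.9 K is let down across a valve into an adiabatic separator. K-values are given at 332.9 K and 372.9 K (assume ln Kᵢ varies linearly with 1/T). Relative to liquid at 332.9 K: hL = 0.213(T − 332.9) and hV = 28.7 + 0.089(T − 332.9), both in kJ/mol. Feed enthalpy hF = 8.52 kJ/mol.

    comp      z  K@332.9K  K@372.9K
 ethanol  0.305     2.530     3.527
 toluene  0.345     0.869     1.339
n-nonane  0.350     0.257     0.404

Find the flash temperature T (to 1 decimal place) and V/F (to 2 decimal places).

T = 337.4 K, V/F = 0.27

Adiabatic flash: solve Rachford–Rice at each trial T, then check hF = ψ·hV(T) + (1−ψ)·hL(T).
  T = 332.9 K: K = (2.530, 0.869, 0.257), RR gives ψ = 0.208, H_out = 5.967 kJ/mol
  T = 372.9 K: K = (3.527, 1.339, 0.404), RR gives ψ = 0.723, H_out = 25.685 kJ/mol
  T = 352.9 K: K = (3.015, 1.092, 0.326), RR gives ψ = 0.472, H_out = 16.627 kJ/mol
  T = 342.9 K: K = (2.769, 0.977, 0.291), RR gives ψ = 0.343, H_out = 11.542 kJ/mol
  T = 337.9 K: K = (2.649, 0.922, 0.274), RR gives ψ = 0.276, H_out = 8.824 kJ/mol
  T = 335.4 K: K = (2.589, 0.896, 0.265), RR gives ψ = 0.242, H_out = 7.414 kJ/mol
  T = 336.6 K: K = (2.618, 0.908, 0.269), RR gives ψ = 0.259, H_out = 8.095 kJ/mol
Linear interpolation between T = 336.6 (H_out = 8.095) and T = 337.9 (H_out = 8.824) on hF = 8.52 gives T ≈ 337.4 K, at which ψ = 0.27.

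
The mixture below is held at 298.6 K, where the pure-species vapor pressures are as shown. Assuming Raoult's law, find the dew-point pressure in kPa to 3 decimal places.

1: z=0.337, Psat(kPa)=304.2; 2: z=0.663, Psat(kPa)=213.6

At the dew point ψ → 1, so Σzᵢ/Kᵢ = 1 with Kᵢ = Pᵢˢᵃᵗ/P ⇒ 1/P = Σzᵢ/Pᵢˢᵃᵗ.
1/P = 0.337/304.2 + 0.663/213.6 = 0.004212 ⇒ P = 237.431 kPa

Pdew = 237.431 kPa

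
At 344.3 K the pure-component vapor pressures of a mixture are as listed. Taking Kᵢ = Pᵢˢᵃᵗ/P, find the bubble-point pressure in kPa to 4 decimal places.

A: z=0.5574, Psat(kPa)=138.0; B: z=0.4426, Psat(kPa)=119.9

At the bubble point ψ → 0, so ΣzᵢKᵢ = 1 with Kᵢ = Pᵢˢᵃᵗ/P ⇒ P = ΣzᵢPᵢˢᵃᵗ.
P = 0.5574·138.0 + 0.4426·119.9 = 129.9889 kPa

Pbub = 129.9889 kPa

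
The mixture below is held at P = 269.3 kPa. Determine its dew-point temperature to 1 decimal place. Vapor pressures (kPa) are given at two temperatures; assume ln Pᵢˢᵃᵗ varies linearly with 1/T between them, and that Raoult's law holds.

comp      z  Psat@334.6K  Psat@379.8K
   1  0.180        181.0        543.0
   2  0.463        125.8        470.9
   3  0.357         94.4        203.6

Dew-point temperature: Σzᵢ·P/Pᵢˢᵃᵗ(T) = 1. Interpolate ln Pᵢˢᵃᵗ = aᵢ + bᵢ/T.
  T = 334.6 K: ΣzᵢP/Pᵢˢᵃᵗ = 2.2774
  T = 379.8 K: ΣzᵢP/Pᵢˢᵃᵗ = 0.8263
  T = 357.2 K: ΣzᵢP/Pᵢˢᵃᵗ = 1.3175
  T = 368.5 K: ΣzᵢP/Pᵢˢᵃᵗ = 1.0341
  T = 374.1 K: ΣzᵢP/Pᵢˢᵃᵗ = 0.9233
  T = 371.3 K: ΣzᵢP/Pᵢˢᵃᵗ = 0.9766
  T = 369.9 K: ΣzᵢP/Pᵢˢᵃᵗ = 1.0048
Interpolating between 369.9 K and 371.3 K gives T ≈ 370.1 K.

T = 370.1 K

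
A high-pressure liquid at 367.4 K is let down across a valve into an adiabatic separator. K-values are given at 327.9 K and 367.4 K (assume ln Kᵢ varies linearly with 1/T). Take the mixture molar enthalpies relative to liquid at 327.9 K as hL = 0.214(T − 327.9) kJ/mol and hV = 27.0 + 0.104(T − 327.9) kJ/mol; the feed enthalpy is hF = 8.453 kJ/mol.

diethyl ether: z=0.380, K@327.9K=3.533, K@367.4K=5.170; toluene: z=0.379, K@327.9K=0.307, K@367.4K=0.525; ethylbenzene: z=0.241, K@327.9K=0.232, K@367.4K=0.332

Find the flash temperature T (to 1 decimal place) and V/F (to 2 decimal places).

T = 330.3 K, V/F = 0.30

Adiabatic flash: solve Rachford–Rice at each trial T, then check hF = ψ·hV(T) + (1−ψ)·hL(T).
  T = 327.9 K: K = (3.533, 0.307, 0.232), RR gives ψ = 0.281, H_out = 7.589 kJ/mol
  T = 367.4 K: K = (5.170, 0.525, 0.332), RR gives ψ = 0.534, H_out = 20.542 kJ/mol
  T = 347.6 K: K = (4.318, 0.407, 0.280), RR gives ψ = 0.403, H_out = 14.225 kJ/mol
  T = 337.8 K: K = (3.919, 0.355, 0.256), RR gives ψ = 0.343, H_out = 11.002 kJ/mol
  T = 332.9 K: K = (3.726, 0.331, 0.244), RR gives ψ = 0.313, H_out = 9.338 kJ/mol
  T = 330.4 K: K = (3.629, 0.319, 0.238), RR gives ψ = 0.297, H_out = 8.471 kJ/mol
  T = 329.1 K: K = (3.579, 0.313, 0.235), RR gives ψ = 0.289, H_out = 8.015 kJ/mol
Linear interpolation between T = 329.1 (H_out = 8.015) and T = 330.4 (H_out = 8.471) on hF = 8.453 gives T ≈ 330.3 K, at which ψ = 0.30.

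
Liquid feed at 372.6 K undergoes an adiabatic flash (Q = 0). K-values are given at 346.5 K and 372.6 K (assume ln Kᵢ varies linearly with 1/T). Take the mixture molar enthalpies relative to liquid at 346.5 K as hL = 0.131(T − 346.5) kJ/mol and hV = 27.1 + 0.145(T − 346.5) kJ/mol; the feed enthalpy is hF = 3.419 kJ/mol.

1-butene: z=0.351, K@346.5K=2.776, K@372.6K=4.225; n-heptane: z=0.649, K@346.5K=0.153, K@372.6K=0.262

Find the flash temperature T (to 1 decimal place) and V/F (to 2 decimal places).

T = 351.5 K, V/F = 0.10

Adiabatic flash: solve Rachford–Rice at each trial T, then check hF = ψ·hV(T) + (1−ψ)·hL(T).
  T = 346.5 K: K = (2.776, 0.153), RR gives ψ = 0.049, H_out = 1.327 kJ/mol
  T = 372.6 K: K = (4.225, 0.262), RR gives ψ = 0.274, H_out = 10.955 kJ/mol
  T = 359.6 K: K = (3.454, 0.202), RR gives ψ = 0.176, H_out = 6.506 kJ/mol
  T = 353.1 K: K = (3.105, 0.177), RR gives ψ = 0.118, H_out = 4.074 kJ/mol
  T = 349.8 K: K = (2.938, 0.164), RR gives ψ = 0.085, H_out = 2.744 kJ/mol
  T = 351.5 K: K = (3.023, 0.171), RR gives ψ = 0.102, H_out = 3.438 kJ/mol
Linear interpolation between T = 349.8 (H_out = 2.744) and T = 351.5 (H_out = 3.438) on hF = 3.419 gives T ≈ 351.5 K, at which ψ = 0.10.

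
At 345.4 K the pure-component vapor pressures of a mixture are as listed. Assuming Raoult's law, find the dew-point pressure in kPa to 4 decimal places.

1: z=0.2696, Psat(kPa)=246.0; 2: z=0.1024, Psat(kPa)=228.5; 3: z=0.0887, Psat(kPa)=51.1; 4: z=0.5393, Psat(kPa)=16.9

At the dew point ψ → 1, so Σzᵢ/Kᵢ = 1 with Kᵢ = Pᵢˢᵃᵗ/P ⇒ 1/P = Σzᵢ/Pᵢˢᵃᵗ.
1/P = 0.2696/246.0 + 0.1024/228.5 + 0.0887/51.1 + 0.5393/16.9 = 0.0351911 ⇒ P = 28.4163 kPa

Pdew = 28.4163 kPa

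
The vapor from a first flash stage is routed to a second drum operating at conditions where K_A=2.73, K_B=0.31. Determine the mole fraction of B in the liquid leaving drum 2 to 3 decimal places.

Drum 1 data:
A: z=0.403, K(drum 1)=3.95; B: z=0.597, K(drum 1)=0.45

x_B (drum 2) = 0.715

Drum 1:
Rachford–Rice: g(ψ₁) = Σ zᵢ(Kᵢ−1)/(1+ψ₁(Kᵢ−1)) = 0.
g(0) = ΣzᵢKᵢ − 1 = 0.861 and g(1) = 1 − Σzᵢ/Kᵢ = -0.429, so a root lies in (0, 1).
Iterate (Newton) starting at ψ₁ = 0.45:
  ψ₁ = 0.450: g = 0.0744, g' = -0.966 → ψ₁ = 0.527
  ψ₁ = 0.527: g = 0.0030, g' = -0.895 → ψ₁ = 0.530
Converged at ψ₁ = 0.530.
Drum-1 compositions:
  A: x = 0.157, y = 0.621
  B: x = 0.843, y = 0.379
Drum-2 feed = drum-1 vapor: z₂ = (0.6207, 0.3793).
Drum 2:
Material balance + equilibrium reduce to Σ zᵢ(Kᵢ−1)/(1+ψ₂(Kᵢ−1)) = 0.
g(0) = ΣzᵢKᵢ − 1 = 0.812 and g(1) = 1 − Σzᵢ/Kᵢ = -0.451, so a root lies in (0, 1).
Newton iteration, ψ₂⁰ = 0.57:
  ψ₂ = 0.570: g = 0.1093, g' = -0.962 → ψ₂ = 0.684
  ψ₂ = 0.684: g = -0.0035, g' = -1.037 → ψ₂ = 0.680
Converged at ψ₂ = 0.680.
  A: x = 0.285, y = 0.778
  B: x = 0.715, y = 0.222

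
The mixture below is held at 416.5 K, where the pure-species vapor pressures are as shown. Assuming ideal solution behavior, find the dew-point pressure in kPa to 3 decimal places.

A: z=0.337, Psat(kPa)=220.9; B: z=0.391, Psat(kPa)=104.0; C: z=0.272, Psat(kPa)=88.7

Pdew = 119.736 kPa

At the dew point ψ → 1, so Σzᵢ/Kᵢ = 1 with Kᵢ = Pᵢˢᵃᵗ/P ⇒ 1/P = Σzᵢ/Pᵢˢᵃᵗ.
1/P = 0.337/220.9 + 0.391/104.0 + 0.272/88.7 = 0.008352 ⇒ P = 119.736 kPa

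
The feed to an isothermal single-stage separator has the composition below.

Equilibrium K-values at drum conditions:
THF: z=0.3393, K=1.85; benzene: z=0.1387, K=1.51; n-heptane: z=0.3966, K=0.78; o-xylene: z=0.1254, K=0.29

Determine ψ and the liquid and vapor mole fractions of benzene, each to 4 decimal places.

ψ = 0.5693, x_benzene = 0.1075, y_benzene = 0.1623

Material balance + equilibrium reduce to Σ zᵢ(Kᵢ−1)/(1+ψ(Kᵢ−1)) = 0.
Feasibility: ΣzᵢKᵢ = 1.1829, Σzᵢ/Kᵢ = 1.2161 — both > 1, two phases present.
Newton iteration, ψ⁰ = 0.62:
  ψ = 0.6200: g = -0.01747, g' = -0.3534 → ψ = 0.5706
  ψ = 0.5706: g = -0.00044, g' = -0.3365 → ψ = 0.5693
Converged at ψ = 0.5693.
Compositions from xᵢ = zᵢ/(1+ψ(Kᵢ−1)), yᵢ = Kᵢxᵢ:
  THF: x = 0.2287, y = 0.4230
  benzene: x = 0.1075, y = 0.1623
  n-heptane: x = 0.4534, y = 0.3536
  o-xylene: x = 0.2105, y = 0.0610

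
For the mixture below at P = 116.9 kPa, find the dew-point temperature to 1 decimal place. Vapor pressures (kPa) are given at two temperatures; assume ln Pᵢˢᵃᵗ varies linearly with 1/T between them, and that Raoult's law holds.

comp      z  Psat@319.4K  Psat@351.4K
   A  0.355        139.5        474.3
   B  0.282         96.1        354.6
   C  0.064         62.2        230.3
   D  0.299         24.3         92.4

T = 337.9 K

Dew-point temperature: Σzᵢ·P/Pᵢˢᵃᵗ(T) = 1. Interpolate ln Pᵢˢᵃᵗ = aᵢ + bᵢ/T.
  T = 319.4 K: ΣzᵢP/Pᵢˢᵃᵗ = 2.1992
  T = 351.4 K: ΣzᵢP/Pᵢˢᵃᵗ = 0.5912
  T = 335.4 K: ΣzᵢP/Pᵢˢᵃᵗ = 1.1049
  T = 343.4 K: ΣzᵢP/Pᵢˢᵃᵗ = 0.8023
  T = 339.4 K: ΣzᵢP/Pᵢˢᵃᵗ = 0.9398
  T = 337.4 K: ΣzᵢP/Pᵢˢᵃᵗ = 1.0185
Interpolating between 337.4 K and 339.4 K gives T ≈ 337.9 K.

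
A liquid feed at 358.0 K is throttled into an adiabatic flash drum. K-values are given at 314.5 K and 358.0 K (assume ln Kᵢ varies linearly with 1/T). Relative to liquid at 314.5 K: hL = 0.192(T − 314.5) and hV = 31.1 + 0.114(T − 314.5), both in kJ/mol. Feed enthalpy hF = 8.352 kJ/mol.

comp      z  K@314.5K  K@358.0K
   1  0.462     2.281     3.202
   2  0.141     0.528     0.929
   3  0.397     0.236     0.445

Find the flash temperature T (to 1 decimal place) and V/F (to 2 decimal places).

Adiabatic flash: solve Rachford–Rice at each trial T, then check hF = ψ·hV(T) + (1−ψ)·hL(T).
  T = 314.5 K: K = (2.281, 0.528, 0.236), RR gives ψ = 0.247, H_out = 7.696 kJ/mol
  T = 358.0 K: K = (3.202, 0.929, 0.445), RR gives ψ = 0.744, H_out = 28.955 kJ/mol
  T = 336.2 K: K = (2.731, 0.713, 0.331), RR gives ψ = 0.478, H_out = 18.219 kJ/mol
  T = 325.4 K: K = (2.505, 0.617, 0.281), RR gives ψ = 0.364, H_out = 13.097 kJ/mol
  T = 319.9 K: K = (2.391, 0.571, 0.258), RR gives ψ = 0.306, H_out = 10.421 kJ/mol
  T = 317.2 K: K = (2.336, 0.549, 0.247), RR gives ψ = 0.277, H_out = 9.073 kJ/mol
  T = 315.9 K: K = (2.309, 0.539, 0.242), RR gives ψ = 0.263, H_out = 8.414 kJ/mol
Linear interpolation between T = 314.5 (H_out = 7.696) and T = 315.9 (H_out = 8.414) on hF = 8.352 gives T ≈ 315.8 K, at which ψ = 0.26.

T = 315.8 K, V/F = 0.26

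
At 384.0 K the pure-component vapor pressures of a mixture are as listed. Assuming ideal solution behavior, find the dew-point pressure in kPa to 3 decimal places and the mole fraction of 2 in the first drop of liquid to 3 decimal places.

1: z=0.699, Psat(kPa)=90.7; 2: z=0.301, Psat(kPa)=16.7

Pdew = 38.864 kPa, x_2 = 0.700

At the dew point ψ → 1, so Σzᵢ/Kᵢ = 1 with Kᵢ = Pᵢˢᵃᵗ/P ⇒ 1/P = Σzᵢ/Pᵢˢᵃᵗ.
1/P = 0.699/90.7 + 0.301/16.7 = 0.025731 ⇒ P = 38.864 kPa
xᵢ = zᵢP/Pᵢˢᵃᵗ ⇒ x_2 = 0.301·38.864/16.7 = 0.700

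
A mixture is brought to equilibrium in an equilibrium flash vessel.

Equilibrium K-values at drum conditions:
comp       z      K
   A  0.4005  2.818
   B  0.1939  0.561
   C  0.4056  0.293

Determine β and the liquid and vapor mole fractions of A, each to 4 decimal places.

β = 0.3099, x_A = 0.2562, y_A = 0.7219

Material balance + equilibrium reduce to Σ zᵢ(Kᵢ−1)/(1+β(Kᵢ−1)) = 0.
Feasibility: ΣzᵢKᵢ = 1.3562, Σzᵢ/Kᵢ = 1.8721 — both > 1, two phases present.
Newton–Raphson from β = 0.35:
  β = 0.3500: g = -0.03665, g' = -0.9045 → β = 0.3095
  β = 0.3095: g = 0.00037, g' = -0.9243 → β = 0.3099
Converged at β = 0.3099.
Compositions from xᵢ = zᵢ/(1+β(Kᵢ−1)), yᵢ = Kᵢxᵢ:
  A: x = 0.2562, y = 0.7219
  B: x = 0.2244, y = 0.1259
  C: x = 0.5194, y = 0.1522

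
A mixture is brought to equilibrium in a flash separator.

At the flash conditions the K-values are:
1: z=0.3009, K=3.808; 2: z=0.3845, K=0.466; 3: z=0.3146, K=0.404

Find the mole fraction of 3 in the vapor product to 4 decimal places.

Newton iteration, β⁰ = 0.57:
  β = 0.5700: g = -0.25424, g' = -0.8337 → β = 0.2651
  β = 0.2651: g = 0.02254, g' = -1.0862 → β = 0.2858
  β = 0.2858: g = 0.00043, g' = -1.0452 → β = 0.2862
Converged at β = 0.2862.
Compositions from xᵢ = zᵢ/(1+β(Kᵢ−1)), yᵢ = Kᵢxᵢ:
  1: x = 0.1668, y = 0.6353
  2: x = 0.4539, y = 0.2115
  3: x = 0.3793, y = 0.1532

y_3 = 0.1532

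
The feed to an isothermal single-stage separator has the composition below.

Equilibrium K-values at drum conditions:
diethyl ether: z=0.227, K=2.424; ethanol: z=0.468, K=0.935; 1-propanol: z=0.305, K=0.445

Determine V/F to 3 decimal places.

V/F = 0.279

Material balance + equilibrium reduce to Σ zᵢ(Kᵢ−1)/(1+V/F(Kᵢ−1)) = 0.
Check two-phase: ΣzᵢKᵢ = 1.124 > 1 and Σzᵢ/Kᵢ = 1.280 > 1, so g(0) = 0.124 > 0 and g(1) = -0.280 < 0.
Iterate (Newton) starting at V/F = 0.41:
  V/F = 0.410: g = -0.0463, g' = -0.343 → V/F = 0.275
  V/F = 0.275: g = 0.0015, g' = -0.371 → V/F = 0.279
Converged at V/F = 0.279.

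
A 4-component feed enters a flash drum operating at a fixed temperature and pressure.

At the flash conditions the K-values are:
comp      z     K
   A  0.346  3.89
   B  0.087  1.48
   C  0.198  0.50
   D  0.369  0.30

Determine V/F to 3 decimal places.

V/F = 0.415

Material balance + equilibrium reduce to Σ zᵢ(Kᵢ−1)/(1+V/F(Kᵢ−1)) = 0.
g(0) = ΣzᵢKᵢ − 1 = 0.684 and g(1) = 1 − Σzᵢ/Kᵢ = -0.774, so a root lies in (0, 1).
Newton–Raphson from V/F = 0.52:
  V/F = 0.520: g = -0.1070, g' = -1.012 → V/F = 0.414
  V/F = 0.414: g = 0.0013, g' = -1.050 → V/F = 0.415
Converged at V/F = 0.415.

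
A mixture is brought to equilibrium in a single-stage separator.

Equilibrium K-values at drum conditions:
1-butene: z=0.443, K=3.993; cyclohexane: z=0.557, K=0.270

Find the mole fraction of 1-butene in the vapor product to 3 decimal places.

y_1-butene = 0.783

Rachford–Rice: g(β) = Σ zᵢ(Kᵢ−1)/(1+β(Kᵢ−1)) = 0.
g(0) = ΣzᵢKᵢ − 1 = 0.919 and g(1) = 1 − Σzᵢ/Kᵢ = -1.174, so a root lies in (0, 1).
Newton iteration, β⁰ = 0.5:
  β = 0.500: g = -0.1092, g' = -1.373 → β = 0.420
  β = 0.420: g = 0.0004, g' = -1.396 → β = 0.421
Converged at β = 0.421.
Compositions from xᵢ = zᵢ/(1+β(Kᵢ−1)), yᵢ = Kᵢxᵢ:
  1-butene: x = 0.196, y = 0.783
  cyclohexane: x = 0.804, y = 0.217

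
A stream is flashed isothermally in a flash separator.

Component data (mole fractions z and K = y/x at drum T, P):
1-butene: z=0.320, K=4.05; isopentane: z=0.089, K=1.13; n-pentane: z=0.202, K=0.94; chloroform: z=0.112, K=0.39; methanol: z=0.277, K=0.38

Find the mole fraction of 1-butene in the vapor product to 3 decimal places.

Newton iteration, ψ⁰ = 0.5:
  ψ = 0.500: g = 0.0377, g' = -0.779 → ψ = 0.548
  ψ = 0.548: g = 0.0006, g' = -0.757 → ψ = 0.549
Converged at ψ = 0.549.
Compositions from xᵢ = zᵢ/(1+ψ(Kᵢ−1)), yᵢ = Kᵢxᵢ:
  1-butene: x = 0.120, y = 0.484
  isopentane: x = 0.083, y = 0.094
  n-pentane: x = 0.209, y = 0.196
  chloroform: x = 0.168, y = 0.066
  methanol: x = 0.420, y = 0.160

y_1-butene = 0.484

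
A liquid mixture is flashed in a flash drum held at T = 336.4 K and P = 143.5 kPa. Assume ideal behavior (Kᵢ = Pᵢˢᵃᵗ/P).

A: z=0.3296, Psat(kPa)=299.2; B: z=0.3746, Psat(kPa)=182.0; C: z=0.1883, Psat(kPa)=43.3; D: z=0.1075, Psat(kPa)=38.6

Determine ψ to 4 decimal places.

ψ = 0.4900

Raoult's law: Kᵢ = Pᵢˢᵃᵗ/P = Pᵢˢᵃᵗ/143.5.
  K_A = 299.2/143.5 = 2.085017, K_B = 182.0/143.5 = 1.268293, K_C = 43.3/143.5 = 0.301742, K_D = 38.6/143.5 = 0.268990
Newton–Raphson from ψ = 0.5:
  ψ = 0.5000: g = -0.00540, g' = -0.5435 → ψ = 0.4901
  ψ = 0.4901: g = -0.00003, g' = -0.5381 → ψ = 0.4900
Converged at ψ = 0.4900.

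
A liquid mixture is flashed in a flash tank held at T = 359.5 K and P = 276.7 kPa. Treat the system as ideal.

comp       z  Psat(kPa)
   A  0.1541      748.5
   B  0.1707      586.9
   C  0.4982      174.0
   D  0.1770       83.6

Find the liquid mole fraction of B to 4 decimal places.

Raoult's law: Kᵢ = Pᵢˢᵃᵗ/P = Pᵢˢᵃᵗ/276.7.
  K_A = 748.5/276.7 = 2.705096, K_B = 586.9/276.7 = 2.121070, K_C = 174.0/276.7 = 0.628840, K_D = 83.6/276.7 = 0.302132
Material balance + equilibrium reduce to Σ zᵢ(Kᵢ−1)/(1+V/F(Kᵢ−1)) = 0.
Feasibility: ΣzᵢKᵢ = 1.1457, Σzᵢ/Kᵢ = 1.5155 — both > 1, two phases present.
Newton–Raphson from V/F = 0.5:
  V/F = 0.5000: g = -0.15231, g' = -0.5255 → V/F = 0.2102
  V/F = 0.2102: g = 0.00301, g' = -0.5825 → V/F = 0.2153
Converged at V/F = 0.2153.
Compositions from xᵢ = zᵢ/(1+V/F(Kᵢ−1)), yᵢ = Kᵢxᵢ:
  A: x = 0.1127, y = 0.3049
  B: x = 0.1375, y = 0.2917
  C: x = 0.5415, y = 0.3405
  D: x = 0.2083, y = 0.0629

x_B = 0.1375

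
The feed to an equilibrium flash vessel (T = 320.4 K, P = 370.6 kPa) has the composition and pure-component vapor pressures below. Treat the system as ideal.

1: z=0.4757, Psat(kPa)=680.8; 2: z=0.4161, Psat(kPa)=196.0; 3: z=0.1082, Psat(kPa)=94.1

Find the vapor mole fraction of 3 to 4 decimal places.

y_3 = 0.0343

Raoult's law: Kᵢ = Pᵢˢᵃᵗ/P = Pᵢˢᵃᵗ/370.6.
  K_1 = 680.8/370.6 = 1.837021, K_2 = 196.0/370.6 = 0.528872, K_3 = 94.1/370.6 = 0.253913
Material balance + equilibrium reduce to Σ zᵢ(Kᵢ−1)/(1+ψ(Kᵢ−1)) = 0.
g(0) = ΣzᵢKᵢ − 1 = 0.1214 and g(1) = 1 − Σzᵢ/Kᵢ = -0.4719, so a root lies in (0, 1).
Newton–Raphson from ψ = 0.64:
  ψ = 0.6400: g = -0.17588, g' = -0.5512 → ψ = 0.3209
  ψ = 0.3209: g = -0.02324, g' = -0.4394 → ψ = 0.2680
  ψ = 0.2680: g = -0.00007, g' = -0.4374 → ψ = 0.2679
Converged at ψ = 0.2679.
Compositions from xᵢ = zᵢ/(1+ψ(Kᵢ−1)), yᵢ = Kᵢxᵢ:
  1: x = 0.3886, y = 0.7138
  2: x = 0.4762, y = 0.2518
  3: x = 0.1352, y = 0.0343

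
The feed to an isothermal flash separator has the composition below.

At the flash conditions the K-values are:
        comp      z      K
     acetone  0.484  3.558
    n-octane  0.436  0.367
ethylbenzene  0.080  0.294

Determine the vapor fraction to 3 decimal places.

Let ψ = V/F and solve Σ zᵢ(Kᵢ−1)/(1+ψ(Kᵢ−1)) = 0.
Check two-phase: ΣzᵢKᵢ = 1.906 > 1 and Σzᵢ/Kᵢ = 1.596 > 1, so g(0) = 0.906 > 0 and g(1) = -0.596 < 0.
Newton–Raphson from ψ = 0.5:
  ψ = 0.500: g = 0.0522, g' = -1.079 → ψ = 0.548
  ψ = 0.548: g = 0.0004, g' = -1.065 → ψ = 0.549
Converged at ψ = 0.549.

ψ = 0.549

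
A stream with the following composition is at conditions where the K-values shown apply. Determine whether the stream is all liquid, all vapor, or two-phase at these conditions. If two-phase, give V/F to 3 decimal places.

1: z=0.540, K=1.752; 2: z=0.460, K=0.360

ΣzᵢKᵢ = 1.112; Σzᵢ/Kᵢ = 1.586.
Both exceed 1, so a two-phase solution exists.
Rachford–Rice: g(ψ) = Σ zᵢ(Kᵢ−1)/(1+ψ(Kᵢ−1)) = 0.
Iterate (Newton) starting at ψ = 0.5:
  ψ = 0.500: g = -0.1378, g' = -0.569 → ψ = 0.258
  ψ = 0.258: g = -0.0124, g' = -0.484 → ψ = 0.232
Converged at ψ = 0.232.

two-phase, V/F = 0.232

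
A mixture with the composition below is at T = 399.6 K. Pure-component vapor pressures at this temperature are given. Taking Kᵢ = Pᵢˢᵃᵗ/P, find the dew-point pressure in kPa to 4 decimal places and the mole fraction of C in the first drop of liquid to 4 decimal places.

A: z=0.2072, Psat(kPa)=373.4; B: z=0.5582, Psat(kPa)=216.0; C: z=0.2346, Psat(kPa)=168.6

Pdew = 220.7204 kPa, x_C = 0.3071

At the dew point ψ → 1, so Σzᵢ/Kᵢ = 1 with Kᵢ = Pᵢˢᵃᵗ/P ⇒ 1/P = Σzᵢ/Pᵢˢᵃᵗ.
1/P = 0.2072/373.4 + 0.5582/216.0 + 0.2346/168.6 = 0.0045306 ⇒ P = 220.7204 kPa
xᵢ = zᵢP/Pᵢˢᵃᵗ ⇒ x_C = 0.2346·220.7204/168.6 = 0.3071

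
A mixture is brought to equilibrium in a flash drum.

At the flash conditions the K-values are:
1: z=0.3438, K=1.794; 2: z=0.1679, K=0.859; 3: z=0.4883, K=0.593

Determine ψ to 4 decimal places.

ψ = 0.1804

Newton iteration, ψ⁰ = 0.5:
  ψ = 0.5000: g = -0.07958, g' = -0.2424 → ψ = 0.1717
  ψ = 0.1717: g = 0.00229, g' = -0.2649 → ψ = 0.1804
Converged at ψ = 0.1804.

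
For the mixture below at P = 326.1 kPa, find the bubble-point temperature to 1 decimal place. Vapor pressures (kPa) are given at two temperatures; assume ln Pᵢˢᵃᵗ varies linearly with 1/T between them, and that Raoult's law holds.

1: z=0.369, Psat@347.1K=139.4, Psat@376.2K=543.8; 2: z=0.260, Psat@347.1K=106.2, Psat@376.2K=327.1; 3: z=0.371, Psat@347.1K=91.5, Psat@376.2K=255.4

Bubble-point temperature: ΣzᵢPᵢˢᵃᵗ(T) = P. Interpolate ln Pᵢˢᵃᵗ = aᵢ + bᵢ/T.
  T = 347.1 K: ΣzᵢPᵢˢᵃᵗ = 113.00 kPa
  T = 376.2 K: ΣzᵢPᵢˢᵃᵗ = 380.46 kPa
  T = 361.6 K: ΣzᵢPᵢˢᵃᵗ = 211.44 kPa
  T = 368.9 K: ΣzᵢPᵢˢᵃᵗ = 285.10 kPa
  T = 372.5 K: ΣzᵢPᵢˢᵃᵗ = 329.11 kPa
  T = 370.7 K: ΣzᵢPᵢˢᵃᵗ = 306.41 kPa
Interpolating between 370.7 K and 372.5 K gives T ≈ 372.3 K.

T = 372.3 K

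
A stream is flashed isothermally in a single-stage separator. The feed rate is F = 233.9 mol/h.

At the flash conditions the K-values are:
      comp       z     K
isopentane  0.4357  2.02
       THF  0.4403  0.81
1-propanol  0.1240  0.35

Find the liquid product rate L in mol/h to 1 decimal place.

Let ψ = V/F and solve Σ zᵢ(Kᵢ−1)/(1+ψ(Kᵢ−1)) = 0.
Feasibility: ΣzᵢKᵢ = 1.2802, Σzᵢ/Kᵢ = 1.1136 — both > 1, two phases present.
Newton iteration, ψ⁰ = 0.68:
  ψ = 0.6800: g = 0.02189, g' = -0.3473 → ψ = 0.7430
  ψ = 0.7430: g = -0.00049, g' = -0.3642 → ψ = 0.7417
Converged at ψ = 0.7417.
Then V = ψ·F = 0.7417·233.9 = 173.5 mol/h and L = F − V = 60.4 mol/h.

L = 60.4 mol/h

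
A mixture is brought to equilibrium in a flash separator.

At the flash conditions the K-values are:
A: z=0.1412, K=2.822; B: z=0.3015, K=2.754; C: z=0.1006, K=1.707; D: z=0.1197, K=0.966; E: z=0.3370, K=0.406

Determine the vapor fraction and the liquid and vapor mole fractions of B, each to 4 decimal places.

ψ = 0.7774, x_B = 0.1276, y_B = 0.3513

Material balance + equilibrium reduce to Σ zᵢ(Kᵢ−1)/(1+ψ(Kᵢ−1)) = 0.
g(0) = ΣzᵢKᵢ − 1 = 0.6530 and g(1) = 1 − Σzᵢ/Kᵢ = -0.1724, so a root lies in (0, 1).
Newton–Raphson from ψ = 0.5:
  ψ = 0.5000: g = 0.18003, g' = -0.6598 → ψ = 0.7728
  ψ = 0.7728: g = 0.00309, g' = -0.6755 → ψ = 0.7774
Converged at ψ = 0.7774.
Compositions from xᵢ = zᵢ/(1+ψ(Kᵢ−1)), yᵢ = Kᵢxᵢ:
  A: x = 0.0584, y = 0.1649
  B: x = 0.1276, y = 0.3513
  C: x = 0.0649, y = 0.1108
  D: x = 0.1229, y = 0.1188
  E: x = 0.6261, y = 0.2542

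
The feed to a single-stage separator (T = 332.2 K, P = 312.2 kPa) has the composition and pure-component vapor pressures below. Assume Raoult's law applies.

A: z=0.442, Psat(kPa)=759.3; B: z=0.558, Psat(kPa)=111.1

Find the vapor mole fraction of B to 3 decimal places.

Raoult's law: Kᵢ = Pᵢˢᵃᵗ/P = Pᵢˢᵃᵗ/312.2.
  K_A = 759.3/312.2 = 2.43209, K_B = 111.1/312.2 = 0.35586
Binary case is linear: z₁(K₁−1)(1+V/F(K₂−1)) + z₂(K₂−1)(1+V/F(K₁−1)) = 0
⇒ V/F = [z₁(K₁−1)+z₂(K₂−1)] / [−(K₁−1)(K₂−1)] = 0.2736/0.9225 = 0.297
Compositions from xᵢ = zᵢ/(1+V/F(Kᵢ−1)), yᵢ = Kᵢxᵢ:
  A: x = 0.310, y = 0.755
  B: x = 0.690, y = 0.245

y_B = 0.245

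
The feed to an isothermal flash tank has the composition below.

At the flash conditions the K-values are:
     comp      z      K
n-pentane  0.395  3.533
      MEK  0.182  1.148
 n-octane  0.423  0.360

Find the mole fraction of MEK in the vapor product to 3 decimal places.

Material balance + equilibrium reduce to Σ zᵢ(Kᵢ−1)/(1+ψ(Kᵢ−1)) = 0.
Feasibility: ΣzᵢKᵢ = 1.757, Σzᵢ/Kᵢ = 1.445 — both > 1, two phases present.
Newton iteration, ψ⁰ = 0.64:
  ψ = 0.640: g = -0.0522, g' = -0.869 → ψ = 0.580
  ψ = 0.580: g = -0.0005, g' = -0.857 → ψ = 0.579
Converged at ψ = 0.579.
Compositions from xᵢ = zᵢ/(1+ψ(Kᵢ−1)), yᵢ = Kᵢxᵢ:
  n-pentane: x = 0.160, y = 0.566
  MEK: x = 0.168, y = 0.192
  n-octane: x = 0.672, y = 0.242

y_MEK = 0.192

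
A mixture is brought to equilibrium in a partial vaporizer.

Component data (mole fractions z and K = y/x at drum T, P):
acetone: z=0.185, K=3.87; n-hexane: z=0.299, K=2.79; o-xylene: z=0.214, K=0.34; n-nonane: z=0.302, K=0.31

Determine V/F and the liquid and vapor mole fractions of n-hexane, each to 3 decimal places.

V/F = 0.473, x_n-hexane = 0.162, y_n-hexane = 0.452

Rachford–Rice: g(V/F) = Σ zᵢ(Kᵢ−1)/(1+V/F(Kᵢ−1)) = 0.
Check two-phase: ΣzᵢKᵢ = 1.717 > 1 and Σzᵢ/Kᵢ = 1.759 > 1, so g(0) = 0.717 > 0 and g(1) = -0.759 < 0.
Newton–Raphson from V/F = 0.59:
  V/F = 0.590: g = -0.1253, g' = -1.096 → V/F = 0.476
  V/F = 0.476: g = -0.0024, g' = -1.069 → V/F = 0.473
Converged at V/F = 0.473.
Compositions from xᵢ = zᵢ/(1+V/F(Kᵢ−1)), yᵢ = Kᵢxᵢ:
  acetone: x = 0.078, y = 0.304
  n-hexane: x = 0.162, y = 0.452
  o-xylene: x = 0.311, y = 0.106
  n-nonane: x = 0.448, y = 0.139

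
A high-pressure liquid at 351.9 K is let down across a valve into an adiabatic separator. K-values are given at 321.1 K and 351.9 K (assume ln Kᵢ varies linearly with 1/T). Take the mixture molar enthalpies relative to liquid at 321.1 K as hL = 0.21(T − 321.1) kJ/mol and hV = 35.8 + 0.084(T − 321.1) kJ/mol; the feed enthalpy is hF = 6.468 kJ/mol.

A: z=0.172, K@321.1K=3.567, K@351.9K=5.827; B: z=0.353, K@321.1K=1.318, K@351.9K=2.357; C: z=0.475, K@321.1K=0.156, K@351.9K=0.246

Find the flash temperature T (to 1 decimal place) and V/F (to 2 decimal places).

Adiabatic flash: solve Rachford–Rice at each trial T, then check hF = ψ·hV(T) + (1−ψ)·hL(T).
  T = 321.1 K: K = (3.567, 1.318, 0.156), RR gives ψ = 0.120, H_out = 4.283 kJ/mol
  T = 351.9 K: K = (5.827, 2.357, 0.246), RR gives ψ = 0.463, H_out = 21.262 kJ/mol
  T = 336.5 K: K = (4.611, 1.786, 0.198), RR gives ψ = 0.318, H_out = 13.992 kJ/mol
  T = 328.8 K: K = (4.068, 1.540, 0.176), RR gives ψ = 0.227, H_out = 9.507 kJ/mol
  T = 325.0 K: K = (3.815, 1.427, 0.166), RR gives ψ = 0.176, H_out = 7.028 kJ/mol
  T = 323.1 K: K = (3.693, 1.373, 0.161), RR gives ψ = 0.149, H_out = 5.716 kJ/mol
Linear interpolation between T = 323.1 (H_out = 5.716) and T = 325.0 (H_out = 7.028) on hF = 6.468 gives T ≈ 324.2 K, at which ψ = 0.16.

T = 324.2 K, V/F = 0.16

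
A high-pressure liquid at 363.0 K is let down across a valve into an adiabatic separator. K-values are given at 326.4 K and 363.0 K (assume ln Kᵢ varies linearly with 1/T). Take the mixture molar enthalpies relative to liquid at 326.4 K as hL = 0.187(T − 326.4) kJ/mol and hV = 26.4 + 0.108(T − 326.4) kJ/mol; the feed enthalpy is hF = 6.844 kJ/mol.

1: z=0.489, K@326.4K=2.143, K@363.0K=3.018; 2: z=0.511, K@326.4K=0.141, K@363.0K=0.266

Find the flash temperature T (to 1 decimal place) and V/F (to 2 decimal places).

T = 335.0 K, V/F = 0.20

Adiabatic flash: solve Rachford–Rice at each trial T, then check hF = ψ·hV(T) + (1−ψ)·hL(T).
  T = 326.4 K: K = (2.143, 0.141), RR gives ψ = 0.122, H_out = 3.226 kJ/mol
  T = 363.0 K: K = (3.018, 0.266), RR gives ψ = 0.413, H_out = 16.553 kJ/mol
  T = 344.7 K: K = (2.566, 0.197), RR gives ψ = 0.283, H_out = 10.477 kJ/mol
  T = 335.5 K: K = (2.350, 0.167), RR gives ψ = 0.209, H_out = 7.060 kJ/mol
  T = 330.9 K: K = (2.244, 0.154), RR gives ψ = 0.167, H_out = 5.193 kJ/mol
  T = 333.2 K: K = (2.297, 0.160), RR gives ψ = 0.188, H_out = 6.142 kJ/mol
Linear interpolation between T = 333.2 (H_out = 6.142) and T = 335.5 (H_out = 7.060) on hF = 6.844 gives T ≈ 335.0 K, at which ψ = 0.20.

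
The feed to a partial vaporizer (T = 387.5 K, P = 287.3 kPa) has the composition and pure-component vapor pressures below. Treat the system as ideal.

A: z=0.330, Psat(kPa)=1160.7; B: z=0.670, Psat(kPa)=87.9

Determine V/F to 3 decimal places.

Raoult's law: Kᵢ = Pᵢˢᵃᵗ/P = Pᵢˢᵃᵗ/287.3.
  K_A = 1160.7/287.3 = 4.04003, K_B = 87.9/287.3 = 0.30595
Material balance + equilibrium reduce to Σ zᵢ(Kᵢ−1)/(1+V/F(Kᵢ−1)) = 0.
Check two-phase: ΣzᵢKᵢ = 1.538 > 1 and Σzᵢ/Kᵢ = 2.272 > 1, so g(0) = 0.538 > 0 and g(1) = -1.272 < 0.
Newton–Raphson from V/F = 0.64:
  V/F = 0.640: g = -0.4961, g' = -1.396 → V/F = 0.285
  V/F = 0.285: g = -0.0418, g' = -1.378 → V/F = 0.254
  V/F = 0.254: g = 0.0010, g' = -1.446 → V/F = 0.255
Converged at V/F = 0.255.

V/F = 0.255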